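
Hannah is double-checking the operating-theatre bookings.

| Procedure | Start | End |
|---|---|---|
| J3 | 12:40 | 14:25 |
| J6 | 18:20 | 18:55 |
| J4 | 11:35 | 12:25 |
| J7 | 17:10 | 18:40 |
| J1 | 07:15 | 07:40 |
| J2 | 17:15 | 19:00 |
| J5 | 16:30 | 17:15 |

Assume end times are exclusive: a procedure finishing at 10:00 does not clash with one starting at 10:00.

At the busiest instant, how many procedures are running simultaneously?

Sort all start/end points and keep a running count:
07:15 start J1 → 1
07:40 end J1 → 0
11:35 start J4 → 1
12:25 end J4 → 0
12:40 start J3 → 1
14:25 end J3 → 0
16:30 start J5 → 1
17:10 start J7 → 2
17:15 end J5 → 1
17:15 start J2 → 2
18:20 start J6 → 3
18:40 end J7 → 2
18:55 end J6 → 1
19:00 end J2 → 0
Peak is 3, at 18:20 (J2, J6, J7).

3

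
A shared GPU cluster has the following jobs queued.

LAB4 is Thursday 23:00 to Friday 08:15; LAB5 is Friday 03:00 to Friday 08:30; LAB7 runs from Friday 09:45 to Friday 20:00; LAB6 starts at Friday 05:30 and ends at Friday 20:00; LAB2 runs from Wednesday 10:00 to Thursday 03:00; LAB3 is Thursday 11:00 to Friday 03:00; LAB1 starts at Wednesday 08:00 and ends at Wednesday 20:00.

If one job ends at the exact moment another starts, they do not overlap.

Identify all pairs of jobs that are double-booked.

LAB1 & LAB2, LAB3 & LAB4, LAB4 & LAB5, LAB4 & LAB6, LAB5 & LAB6, LAB6 & LAB7

Sorted by start: LAB1, LAB2, LAB3, LAB4, LAB5, LAB6, LAB7.
LAB2 starts before LAB1 ends → LAB1 and LAB2 overlap.
LAB3 starts after LAB1 ends, so nothing later overlaps LAB1 either.
LAB3 starts after LAB2 ends, so nothing later overlaps LAB2 either.
LAB4 starts before LAB3 ends → LAB3 and LAB4 overlap.
LAB5 starts exactly when LAB3 ends (back-to-back, no overlap), so nothing later overlaps LAB3 either.
LAB5 starts before LAB4 ends → LAB4 and LAB5 overlap.
LAB6 starts before LAB4 ends → LAB4 and LAB6 overlap.
LAB7 starts after LAB4 ends.
LAB6 starts before LAB5 ends → LAB5 and LAB6 overlap.
LAB7 starts after LAB5 ends.
LAB7 starts before LAB6 ends → LAB6 and LAB7 overlap.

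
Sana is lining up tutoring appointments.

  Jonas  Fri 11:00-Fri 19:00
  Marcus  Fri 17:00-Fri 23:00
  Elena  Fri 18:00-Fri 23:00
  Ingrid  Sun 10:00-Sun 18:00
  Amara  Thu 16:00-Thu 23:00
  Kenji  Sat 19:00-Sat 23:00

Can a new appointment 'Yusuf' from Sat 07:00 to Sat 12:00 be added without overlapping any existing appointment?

Amara: ends Thu 23:00 at or before Yusuf starts Sat 07:00 → clear.
Jonas: ends Fri 19:00 at or before Yusuf starts Sat 07:00 → clear.
Marcus: ends Fri 23:00 at or before Yusuf starts Sat 07:00 → clear.
Elena: ends Fri 23:00 at or before Yusuf starts Sat 07:00 → clear.
Kenji: starts Sat 19:00 at or after Yusuf ends Sat 12:00 → clear.
Ingrid: starts Sun 10:00 at or after Yusuf ends Sat 12:00 → clear.

Yes — the slot is free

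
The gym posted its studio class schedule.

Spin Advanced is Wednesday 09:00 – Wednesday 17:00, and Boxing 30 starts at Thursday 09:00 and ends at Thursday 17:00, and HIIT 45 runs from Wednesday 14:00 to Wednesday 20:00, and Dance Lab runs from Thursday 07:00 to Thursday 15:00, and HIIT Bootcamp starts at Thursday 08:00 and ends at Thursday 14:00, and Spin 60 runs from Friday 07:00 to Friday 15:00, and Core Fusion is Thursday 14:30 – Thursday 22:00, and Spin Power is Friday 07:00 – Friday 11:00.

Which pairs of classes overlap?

Sorted by start: Spin Advanced, HIIT 45, Dance Lab, HIIT Bootcamp, Boxing 30, Core Fusion, Spin 60, Spin Power.
HIIT 45 starts before Spin Advanced ends → Spin Advanced and HIIT 45 overlap.
Dance Lab starts after Spin Advanced ends, so nothing later overlaps Spin Advanced either.
Dance Lab starts after HIIT 45 ends, so nothing later overlaps HIIT 45 either.
HIIT Bootcamp starts before Dance Lab ends → Dance Lab and HIIT Bootcamp overlap.
Boxing 30 starts before Dance Lab ends → Dance Lab and Boxing 30 overlap.
Core Fusion starts before Dance Lab ends → Dance Lab and Core Fusion overlap.
Spin 60 starts after Dance Lab ends, so nothing later overlaps Dance Lab either.
Boxing 30 starts before HIIT Bootcamp ends → HIIT Bootcamp and Boxing 30 overlap.
Core Fusion starts after HIIT Bootcamp ends, so nothing later overlaps HIIT Bootcamp either.
Core Fusion starts before Boxing 30 ends → Boxing 30 and Core Fusion overlap.
Spin 60 starts after Boxing 30 ends, so nothing later overlaps Boxing 30 either.
Spin 60 starts after Core Fusion ends, so nothing later overlaps Core Fusion either.
Spin Power starts before Spin 60 ends → Spin 60 and Spin Power overlap.

Boxing 30 & Core Fusion, Boxing 30 & Dance Lab, Boxing 30 & HIIT Bootcamp, Core Fusion & Dance Lab, Dance Lab & HIIT Bootcamp, HIIT 45 & Spin Advanced, Spin 60 & Spin Power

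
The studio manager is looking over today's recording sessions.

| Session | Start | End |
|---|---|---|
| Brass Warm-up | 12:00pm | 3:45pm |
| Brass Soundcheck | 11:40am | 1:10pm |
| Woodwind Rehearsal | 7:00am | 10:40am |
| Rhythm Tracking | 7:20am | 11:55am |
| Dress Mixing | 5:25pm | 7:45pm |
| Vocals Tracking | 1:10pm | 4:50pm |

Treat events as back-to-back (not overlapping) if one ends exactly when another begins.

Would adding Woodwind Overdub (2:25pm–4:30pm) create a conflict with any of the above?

Woodwind Rehearsal: ends 10:40am at or before Woodwind Overdub starts 2:25pm → clear.
Rhythm Tracking: ends 11:55am at or before Woodwind Overdub starts 2:25pm → clear.
Brass Soundcheck: ends 1:10pm at or before Woodwind Overdub starts 2:25pm → clear.
Brass Warm-up: starts 12:00pm before Woodwind Overdub ends 4:30pm, and ends 3:45pm after Woodwind Overdub starts 2:25pm → overlap.
Vocals Tracking: starts 1:10pm before Woodwind Overdub ends 4:30pm, and ends 4:50pm after Woodwind Overdub starts 2:25pm → overlap.
Dress Mixing: starts 5:25pm at or after Woodwind Overdub ends 4:30pm → clear.
Woodwind Overdub overlaps Brass Warm-up, Vocals Tracking.

Yes — it overlaps Brass Warm-up, Vocals Tracking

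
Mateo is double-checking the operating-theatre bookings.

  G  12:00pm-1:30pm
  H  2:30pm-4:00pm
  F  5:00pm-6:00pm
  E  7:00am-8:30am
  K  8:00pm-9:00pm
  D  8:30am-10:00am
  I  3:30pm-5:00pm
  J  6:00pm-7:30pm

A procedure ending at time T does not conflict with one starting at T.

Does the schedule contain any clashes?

Yes

Sorted by start: E, D, G, H, I, F, J, K.
D starts exactly when E ends (back-to-back, no overlap); E is clear from here.
G starts after D ends; D is clear from here.
H starts after G ends; G is clear from here.
I starts before H ends → H and I overlap.
That's a conflict, so the schedule is not conflict-free.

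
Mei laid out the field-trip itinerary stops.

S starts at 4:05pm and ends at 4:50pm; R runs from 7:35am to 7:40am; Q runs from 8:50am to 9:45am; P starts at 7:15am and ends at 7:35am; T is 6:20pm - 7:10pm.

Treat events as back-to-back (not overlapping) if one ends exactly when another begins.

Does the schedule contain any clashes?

Sorted by start: P, R, Q, S, T.
R starts exactly when P ends (back-to-back, no overlap), so P has no further overlaps.
Q starts after R ends, so R has no further overlaps.
S starts after Q ends, so Q has no further overlaps.
T starts after S ends.
Every pair is clear; the schedule has no overlaps.

No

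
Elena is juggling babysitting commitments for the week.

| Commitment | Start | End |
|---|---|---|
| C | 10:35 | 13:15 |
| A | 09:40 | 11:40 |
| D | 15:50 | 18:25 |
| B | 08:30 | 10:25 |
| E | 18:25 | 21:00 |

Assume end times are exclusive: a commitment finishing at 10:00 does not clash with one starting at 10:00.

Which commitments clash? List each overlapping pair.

Sorted by start: B, A, C, D, E.
A starts before B ends → B and A overlap.
C starts after B ends, so B has no further overlaps.
C starts before A ends → A and C overlap.
D starts after A ends, so A has no further overlaps.
D starts after C ends, so C has no further overlaps.
E starts exactly when D ends (back-to-back, no overlap).

A & B, A & C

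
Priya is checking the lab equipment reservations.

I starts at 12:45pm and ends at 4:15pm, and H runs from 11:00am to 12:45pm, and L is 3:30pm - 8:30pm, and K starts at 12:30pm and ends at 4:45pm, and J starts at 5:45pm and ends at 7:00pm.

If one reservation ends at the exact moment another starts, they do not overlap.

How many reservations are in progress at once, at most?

Sweep the timeline, counting +1 at each start and −1 at each end (ends before starts at a tie):
11:00am start H → 1
12:30pm start K → 2
12:45pm end H → 1
12:45pm start I → 2
3:30pm start L → 3
4:15pm end I → 2
4:45pm end K → 1
5:45pm start J → 2
7:00pm end J → 1
8:30pm end L → 0
Peak is 3, at 3:30pm (I, K, L).

3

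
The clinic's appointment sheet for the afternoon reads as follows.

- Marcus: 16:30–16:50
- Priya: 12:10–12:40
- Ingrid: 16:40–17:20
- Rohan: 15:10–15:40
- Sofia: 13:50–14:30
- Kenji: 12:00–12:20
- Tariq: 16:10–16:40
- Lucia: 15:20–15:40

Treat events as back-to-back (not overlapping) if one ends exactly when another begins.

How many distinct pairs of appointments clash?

Sorted by start: Kenji, Priya, Sofia, Rohan, Lucia, Tariq, Marcus, Ingrid.
Priya starts before Kenji ends → Kenji and Priya overlap.
Sofia starts after Kenji ends; Kenji is clear from here.
Sofia starts after Priya ends; Priya is clear from here.
Rohan starts after Sofia ends; Sofia is clear from here.
Lucia starts before Rohan ends → Rohan and Lucia overlap.
Tariq starts after Rohan ends; Rohan is clear from here.
Tariq starts after Lucia ends; Lucia is clear from here.
Marcus starts before Tariq ends → Tariq and Marcus overlap.
Ingrid starts exactly when Tariq ends (back-to-back, no overlap).
Ingrid starts before Marcus ends → Marcus and Ingrid overlap.
Overlapping pairs: Ingrid & Marcus, Kenji & Priya, Lucia & Rohan, Marcus & Tariq — 4 in total.

4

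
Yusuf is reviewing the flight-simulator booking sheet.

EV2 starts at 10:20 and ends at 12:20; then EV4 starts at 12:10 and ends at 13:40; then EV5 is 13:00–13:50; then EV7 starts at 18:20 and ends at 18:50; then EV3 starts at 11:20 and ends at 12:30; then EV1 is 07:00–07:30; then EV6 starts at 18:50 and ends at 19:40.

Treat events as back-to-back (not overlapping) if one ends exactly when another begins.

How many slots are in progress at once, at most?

3

Walk through starts and ends in time order (an end at T is processed before a start at T):
07:00 start EV1 → 1
07:30 end EV1 → 0
10:20 start EV2 → 1
11:20 start EV3 → 2
12:10 start EV4 → 3
12:20 end EV2 → 2
12:30 end EV3 → 1
13:00 start EV5 → 2
13:40 end EV4 → 1
13:50 end EV5 → 0
18:20 start EV7 → 1
18:50 end EV7 → 0
18:50 start EV6 → 1
19:40 end EV6 → 0
Peak is 3, at 12:10 (EV2, EV3, EV4).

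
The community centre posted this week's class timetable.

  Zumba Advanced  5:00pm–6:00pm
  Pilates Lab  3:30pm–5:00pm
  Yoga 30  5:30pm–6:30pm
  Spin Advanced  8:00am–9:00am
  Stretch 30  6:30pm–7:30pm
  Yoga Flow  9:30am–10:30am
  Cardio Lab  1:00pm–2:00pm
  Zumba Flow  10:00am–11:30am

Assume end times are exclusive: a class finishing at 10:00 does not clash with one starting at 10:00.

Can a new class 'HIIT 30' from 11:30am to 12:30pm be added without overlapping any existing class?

Spin Advanced: ends 9:00am at or before HIIT 30 starts 11:30am → clear.
Yoga Flow: ends 10:30am at or before HIIT 30 starts 11:30am → clear.
Zumba Flow: ends 11:30am at or before HIIT 30 starts 11:30am → clear.
Cardio Lab: starts 1:00pm at or after HIIT 30 ends 12:30pm → clear.
Pilates Lab: starts 3:30pm at or after HIIT 30 ends 12:30pm → clear.
Zumba Advanced: starts 5:00pm at or after HIIT 30 ends 12:30pm → clear.
Yoga 30: starts 5:30pm at or after HIIT 30 ends 12:30pm → clear.
Stretch 30: starts 6:30pm at or after HIIT 30 ends 12:30pm → clear.

Yes — the slot is free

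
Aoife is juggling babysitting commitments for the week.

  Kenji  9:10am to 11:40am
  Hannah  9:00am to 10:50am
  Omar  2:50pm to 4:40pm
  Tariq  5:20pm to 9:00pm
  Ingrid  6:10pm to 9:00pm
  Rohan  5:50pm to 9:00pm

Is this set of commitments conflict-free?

Check each pair: they overlap iff neither finishes before the other starts.
Sorted by start: Hannah, Kenji, Omar, Tariq, Rohan, Ingrid.
Kenji starts before Hannah ends → Hannah and Kenji overlap.
That's a conflict, so the schedule is not conflict-free.

No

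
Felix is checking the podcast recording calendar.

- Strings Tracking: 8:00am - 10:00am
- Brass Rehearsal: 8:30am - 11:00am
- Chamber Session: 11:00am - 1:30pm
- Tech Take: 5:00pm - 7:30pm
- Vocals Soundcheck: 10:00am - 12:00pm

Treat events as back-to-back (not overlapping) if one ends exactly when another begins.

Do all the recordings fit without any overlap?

Check each pair: they overlap iff neither finishes before the other starts.
Sorted by start: Strings Tracking, Brass Rehearsal, Vocals Soundcheck, Chamber Session, Tech Take.
Brass Rehearsal starts before Strings Tracking ends → Strings Tracking and Brass Rehearsal overlap.
That's a conflict, so the schedule is not conflict-free.

No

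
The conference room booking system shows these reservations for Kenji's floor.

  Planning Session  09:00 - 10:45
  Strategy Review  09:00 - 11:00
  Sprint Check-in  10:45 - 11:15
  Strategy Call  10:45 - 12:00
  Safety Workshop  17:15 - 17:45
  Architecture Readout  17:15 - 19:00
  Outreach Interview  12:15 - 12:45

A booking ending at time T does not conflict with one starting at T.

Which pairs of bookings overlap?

Sorted by start: Planning Session, Strategy Review, Strategy Call, Sprint Check-in, Outreach Interview, Safety Workshop, Architecture Readout.
Strategy Review starts before Planning Session ends → Planning Session and Strategy Review overlap.
Strategy Call starts exactly when Planning Session ends (back-to-back, no overlap), so nothing later overlaps Planning Session either.
Strategy Call starts before Strategy Review ends → Strategy Review and Strategy Call overlap.
Sprint Check-in starts before Strategy Review ends → Strategy Review and Sprint Check-in overlap.
Outreach Interview starts after Strategy Review ends, so nothing later overlaps Strategy Review either.
Sprint Check-in starts before Strategy Call ends → Strategy Call and Sprint Check-in overlap.
Outreach Interview starts after Strategy Call ends, so nothing later overlaps Strategy Call either.
Outreach Interview starts after Sprint Check-in ends, so nothing later overlaps Sprint Check-in either.
Safety Workshop starts after Outreach Interview ends, so nothing later overlaps Outreach Interview either.
Architecture Readout starts before Safety Workshop ends → Safety Workshop and Architecture Readout overlap.

Architecture Readout & Safety Workshop, Planning Session & Strategy Review, Sprint Check-in & Strategy Call, Sprint Check-in & Strategy Review, Strategy Call & Strategy Review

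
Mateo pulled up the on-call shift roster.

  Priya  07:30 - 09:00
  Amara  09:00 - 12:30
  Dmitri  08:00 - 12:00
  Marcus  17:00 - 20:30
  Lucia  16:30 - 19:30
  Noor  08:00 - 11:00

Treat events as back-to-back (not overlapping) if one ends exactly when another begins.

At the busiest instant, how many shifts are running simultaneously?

3

Sweep the timeline, counting +1 at each start and −1 at each end (ends before starts at a tie):
07:30 start Priya → 1
08:00 start Dmitri → 2
08:00 start Noor → 3
09:00 end Priya → 2
09:00 start Amara → 3
11:00 end Noor → 2
12:00 end Dmitri → 1
12:30 end Amara → 0
16:30 start Lucia → 1
17:00 start Marcus → 2
19:30 end Lucia → 1
20:30 end Marcus → 0
Peak is 3, at 08:00 (Dmitri, Noor, Priya).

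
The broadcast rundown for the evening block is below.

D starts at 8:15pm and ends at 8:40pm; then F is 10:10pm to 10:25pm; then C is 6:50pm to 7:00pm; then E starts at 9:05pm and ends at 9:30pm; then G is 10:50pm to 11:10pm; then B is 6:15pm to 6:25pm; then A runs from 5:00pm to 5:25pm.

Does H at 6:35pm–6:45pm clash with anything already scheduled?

A: ends 5:25pm at or before H starts 6:35pm → clear.
B: ends 6:25pm at or before H starts 6:35pm → clear.
C: starts 6:50pm at or after H ends 6:45pm → clear.
D: starts 8:15pm at or after H ends 6:45pm → clear.
E: starts 9:05pm at or after H ends 6:45pm → clear.
F: starts 10:10pm at or after H ends 6:45pm → clear.
G: starts 10:50pm at or after H ends 6:45pm → clear.

No — it doesn't clash with anything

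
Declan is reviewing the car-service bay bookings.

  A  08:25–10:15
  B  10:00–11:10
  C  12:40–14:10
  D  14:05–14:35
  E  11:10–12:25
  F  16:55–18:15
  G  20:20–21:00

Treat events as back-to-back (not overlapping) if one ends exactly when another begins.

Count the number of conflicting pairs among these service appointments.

2

Sorted by start: A, B, E, C, D, F, G.
B starts before A ends → A and B overlap.
E starts after A ends, so nothing later overlaps A either.
E starts exactly when B ends (back-to-back, no overlap), so nothing later overlaps B either.
C starts after E ends, so nothing later overlaps E either.
D starts before C ends → C and D overlap.
F starts after C ends, so nothing later overlaps C either.
F starts after D ends, so nothing later overlaps D either.
G starts after F ends.
Overlapping pairs: A & B, C & D — 2 in total.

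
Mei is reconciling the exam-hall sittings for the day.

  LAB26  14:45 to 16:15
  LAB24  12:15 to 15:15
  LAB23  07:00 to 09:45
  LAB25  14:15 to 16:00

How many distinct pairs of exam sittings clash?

Sorted by start: LAB23, LAB24, LAB25, LAB26.
LAB24 starts after LAB23 ends — done with LAB23.
LAB25 starts before LAB24 ends → LAB24 and LAB25 overlap.
LAB26 starts before LAB24 ends → LAB24 and LAB26 overlap.
LAB26 starts before LAB25 ends → LAB25 and LAB26 overlap.
Overlapping pairs: LAB24 & LAB25, LAB24 & LAB26, LAB25 & LAB26 — 3 in total.

3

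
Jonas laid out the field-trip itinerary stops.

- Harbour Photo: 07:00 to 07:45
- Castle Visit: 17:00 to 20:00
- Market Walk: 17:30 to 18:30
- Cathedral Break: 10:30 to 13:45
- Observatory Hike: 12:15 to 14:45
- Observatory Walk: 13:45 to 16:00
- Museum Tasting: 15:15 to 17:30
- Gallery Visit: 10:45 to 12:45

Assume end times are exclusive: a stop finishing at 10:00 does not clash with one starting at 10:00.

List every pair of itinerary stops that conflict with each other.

Castle Visit & Market Walk, Castle Visit & Museum Tasting, Cathedral Break & Gallery Visit, Cathedral Break & Observatory Hike, Gallery Visit & Observatory Hike, Museum Tasting & Observatory Walk, Observatory Hike & Observatory Walk

Sorted by start: Harbour Photo, Cathedral Break, Gallery Visit, Observatory Hike, Observatory Walk, Museum Tasting, Castle Visit, Market Walk.
Cathedral Break starts after Harbour Photo ends, so nothing later overlaps Harbour Photo either.
Gallery Visit starts before Cathedral Break ends → Cathedral Break and Gallery Visit overlap.
Observatory Hike starts before Cathedral Break ends → Cathedral Break and Observatory Hike overlap.
Observatory Walk starts exactly when Cathedral Break ends (back-to-back, no overlap), so nothing later overlaps Cathedral Break either.
Observatory Hike starts before Gallery Visit ends → Gallery Visit and Observatory Hike overlap.
Observatory Walk starts after Gallery Visit ends, so nothing later overlaps Gallery Visit either.
Observatory Walk starts before Observatory Hike ends → Observatory Hike and Observatory Walk overlap.
Museum Tasting starts after Observatory Hike ends, so nothing later overlaps Observatory Hike either.
Museum Tasting starts before Observatory Walk ends → Observatory Walk and Museum Tasting overlap.
Castle Visit starts after Observatory Walk ends, so nothing later overlaps Observatory Walk either.
Castle Visit starts before Museum Tasting ends → Museum Tasting and Castle Visit overlap.
Market Walk starts exactly when Museum Tasting ends (back-to-back, no overlap).
Market Walk starts before Castle Visit ends → Castle Visit and Market Walk overlap.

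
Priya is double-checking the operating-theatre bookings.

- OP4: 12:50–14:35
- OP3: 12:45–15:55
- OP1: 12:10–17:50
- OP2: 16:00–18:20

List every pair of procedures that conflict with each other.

Two intervals overlap when each starts before the other ends.
Sorted by start: OP1, OP3, OP4, OP2.
OP3 starts before OP1 ends → OP1 and OP3 overlap.
OP4 starts before OP1 ends → OP1 and OP4 overlap.
OP2 starts before OP1 ends → OP1 and OP2 overlap.
OP4 starts before OP3 ends → OP3 and OP4 overlap.
OP2 starts after OP3 ends.
OP2 starts after OP4 ends.

OP1 & OP2, OP1 & OP3, OP1 & OP4, OP3 & OP4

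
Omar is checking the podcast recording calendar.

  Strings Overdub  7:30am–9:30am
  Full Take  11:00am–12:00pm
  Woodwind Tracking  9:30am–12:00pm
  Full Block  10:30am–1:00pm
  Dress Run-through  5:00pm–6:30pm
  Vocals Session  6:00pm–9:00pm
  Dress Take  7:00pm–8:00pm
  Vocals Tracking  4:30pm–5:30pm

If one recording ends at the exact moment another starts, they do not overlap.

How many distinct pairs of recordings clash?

Check each pair: they overlap iff neither finishes before the other starts.
Sorted by start: Strings Overdub, Woodwind Tracking, Full Block, Full Take, Vocals Tracking, Dress Run-through, Vocals Session, Dress Take.
Woodwind Tracking starts exactly when Strings Overdub ends (back-to-back, no overlap), so nothing later overlaps Strings Overdub either.
Full Block starts before Woodwind Tracking ends → Woodwind Tracking and Full Block overlap.
Full Take starts before Woodwind Tracking ends → Woodwind Tracking and Full Take overlap.
Vocals Tracking starts after Woodwind Tracking ends, so nothing later overlaps Woodwind Tracking either.
Full Take starts before Full Block ends → Full Block and Full Take overlap.
Vocals Tracking starts after Full Block ends, so nothing later overlaps Full Block either.
Vocals Tracking starts after Full Take ends, so nothing later overlaps Full Take either.
Dress Run-through starts before Vocals Tracking ends → Vocals Tracking and Dress Run-through overlap.
Vocals Session starts after Vocals Tracking ends, so nothing later overlaps Vocals Tracking either.
Vocals Session starts before Dress Run-through ends → Dress Run-through and Vocals Session overlap.
Dress Take starts after Dress Run-through ends.
Dress Take starts before Vocals Session ends → Vocals Session and Dress Take overlap.
Overlapping pairs: Dress Run-through & Vocals Session, Dress Run-through & Vocals Tracking, Dress Take & Vocals Session, Full Block & Full Take, Full Block & Woodwind Tracking, Full Take & Woodwind Tracking — 6 in total.

6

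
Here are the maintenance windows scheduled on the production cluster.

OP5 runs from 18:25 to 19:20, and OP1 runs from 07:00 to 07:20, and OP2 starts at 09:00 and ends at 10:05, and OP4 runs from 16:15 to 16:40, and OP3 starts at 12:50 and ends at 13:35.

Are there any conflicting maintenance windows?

Two intervals overlap when each starts before the other ends.
Sorted by start: OP1, OP2, OP3, OP4, OP5.
OP2 starts after OP1 ends; OP1 is clear from here.
OP3 starts after OP2 ends; OP2 is clear from here.
OP4 starts after OP3 ends; OP3 is clear from here.
OP5 starts after OP4 ends.
Every pair is clear; the schedule has no overlaps.

No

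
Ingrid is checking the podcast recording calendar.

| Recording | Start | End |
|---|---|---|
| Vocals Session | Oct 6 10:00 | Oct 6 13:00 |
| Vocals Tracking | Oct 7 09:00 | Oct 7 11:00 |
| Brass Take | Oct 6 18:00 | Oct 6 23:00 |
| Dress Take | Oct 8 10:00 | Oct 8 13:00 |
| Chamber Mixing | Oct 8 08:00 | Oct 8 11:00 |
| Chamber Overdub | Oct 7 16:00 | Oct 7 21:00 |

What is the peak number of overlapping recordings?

Walk through starts and ends in time order (an end at T is processed before a start at T):
Oct 6 10:00 start Vocals Session → 1
Oct 6 13:00 end Vocals Session → 0
Oct 6 18:00 start Brass Take → 1
Oct 6 23:00 end Brass Take → 0
Oct 7 09:00 start Vocals Tracking → 1
Oct 7 11:00 end Vocals Tracking → 0
Oct 7 16:00 start Chamber Overdub → 1
Oct 7 21:00 end Chamber Overdub → 0
Oct 8 08:00 start Chamber Mixing → 1
Oct 8 10:00 start Dress Take → 2
Oct 8 11:00 end Chamber Mixing → 1
Oct 8 13:00 end Dress Take → 0
Peak is 2, at Oct 8 10:00 (Chamber Mixing, Dress Take).

2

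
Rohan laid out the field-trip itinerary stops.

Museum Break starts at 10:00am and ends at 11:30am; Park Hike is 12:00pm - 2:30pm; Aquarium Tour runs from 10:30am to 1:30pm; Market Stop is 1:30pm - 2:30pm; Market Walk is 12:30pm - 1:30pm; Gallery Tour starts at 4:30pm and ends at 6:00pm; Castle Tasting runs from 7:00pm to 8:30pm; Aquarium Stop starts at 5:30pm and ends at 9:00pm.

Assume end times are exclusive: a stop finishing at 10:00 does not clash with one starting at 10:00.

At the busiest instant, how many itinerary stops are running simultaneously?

3

Walk through starts and ends in time order (an end at T is processed before a start at T):
10:00am start Museum Break → 1
10:30am start Aquarium Tour → 2
11:30am end Museum Break → 1
12:00pm start Park Hike → 2
12:30pm start Market Walk → 3
1:30pm end Aquarium Tour → 2
1:30pm end Market Walk → 1
1:30pm start Market Stop → 2
2:30pm end Market Stop → 1
2:30pm end Park Hike → 0
4:30pm start Gallery Tour → 1
5:30pm start Aquarium Stop → 2
6:00pm end Gallery Tour → 1
7:00pm start Castle Tasting → 2
8:30pm end Castle Tasting → 1
9:00pm end Aquarium Stop → 0
Peak is 3, at 12:30pm (Aquarium Tour, Market Walk, Park Hike).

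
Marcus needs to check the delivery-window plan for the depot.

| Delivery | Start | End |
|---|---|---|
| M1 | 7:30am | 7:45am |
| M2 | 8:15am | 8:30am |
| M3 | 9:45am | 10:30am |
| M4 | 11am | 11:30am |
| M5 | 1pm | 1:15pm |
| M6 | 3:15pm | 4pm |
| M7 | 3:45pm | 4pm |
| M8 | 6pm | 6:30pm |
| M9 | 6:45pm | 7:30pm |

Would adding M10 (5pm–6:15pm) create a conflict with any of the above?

M1: ends 7:45am at or before M10 starts 5pm → clear.
M2: ends 8:30am at or before M10 starts 5pm → clear.
M3: ends 10:30am at or before M10 starts 5pm → clear.
M4: ends 11:30am at or before M10 starts 5pm → clear.
M5: ends 1:15pm at or before M10 starts 5pm → clear.
M6: ends 4pm at or before M10 starts 5pm → clear.
M7: ends 4pm at or before M10 starts 5pm → clear.
M8: starts 6pm before M10 ends 6:15pm, and ends 6:30pm after M10 starts 5pm → overlap.
M9: starts 6:45pm at or after M10 ends 6:15pm → clear.
M10 overlaps M8.

Yes — it overlaps M8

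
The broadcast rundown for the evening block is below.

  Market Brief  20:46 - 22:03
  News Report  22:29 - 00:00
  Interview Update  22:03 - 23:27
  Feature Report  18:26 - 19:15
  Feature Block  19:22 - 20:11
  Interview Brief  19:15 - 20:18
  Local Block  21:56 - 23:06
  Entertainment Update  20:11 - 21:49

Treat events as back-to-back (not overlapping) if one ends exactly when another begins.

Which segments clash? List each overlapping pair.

Entertainment Update & Interview Brief, Entertainment Update & Market Brief, Feature Block & Interview Brief, Interview Update & Local Block, Interview Update & News Report, Local Block & Market Brief, Local Block & News Report

Sorted by start: Feature Report, Interview Brief, Feature Block, Entertainment Update, Market Brief, Local Block, Interview Update, News Report.
Interview Brief starts exactly when Feature Report ends (back-to-back, no overlap), so nothing later overlaps Feature Report either.
Feature Block starts before Interview Brief ends → Interview Brief and Feature Block overlap.
Entertainment Update starts before Interview Brief ends → Interview Brief and Entertainment Update overlap.
Market Brief starts after Interview Brief ends, so nothing later overlaps Interview Brief either.
Entertainment Update starts exactly when Feature Block ends (back-to-back, no overlap), so nothing later overlaps Feature Block either.
Market Brief starts before Entertainment Update ends → Entertainment Update and Market Brief overlap.
Local Block starts after Entertainment Update ends, so nothing later overlaps Entertainment Update either.
Local Block starts before Market Brief ends → Market Brief and Local Block overlap.
Interview Update starts exactly when Market Brief ends (back-to-back, no overlap), so nothing later overlaps Market Brief either.
Interview Update starts before Local Block ends → Local Block and Interview Update overlap.
News Report starts before Local Block ends → Local Block and News Report overlap.
News Report starts before Interview Update ends → Interview Update and News Report overlap.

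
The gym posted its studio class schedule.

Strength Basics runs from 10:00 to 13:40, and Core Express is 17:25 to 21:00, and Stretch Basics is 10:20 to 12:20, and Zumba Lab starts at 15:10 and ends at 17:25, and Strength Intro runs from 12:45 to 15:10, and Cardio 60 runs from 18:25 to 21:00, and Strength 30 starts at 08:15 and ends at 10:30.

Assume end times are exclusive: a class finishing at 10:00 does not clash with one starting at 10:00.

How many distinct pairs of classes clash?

5

Sorted by start: Strength 30, Strength Basics, Stretch Basics, Strength Intro, Zumba Lab, Core Express, Cardio 60.
Strength Basics starts before Strength 30 ends → Strength 30 and Strength Basics overlap.
Stretch Basics starts before Strength 30 ends → Strength 30 and Stretch Basics overlap.
Strength Intro starts after Strength 30 ends; Strength 30 is clear from here.
Stretch Basics starts before Strength Basics ends → Strength Basics and Stretch Basics overlap.
Strength Intro starts before Strength Basics ends → Strength Basics and Strength Intro overlap.
Zumba Lab starts after Strength Basics ends; Strength Basics is clear from here.
Strength Intro starts after Stretch Basics ends; Stretch Basics is clear from here.
Zumba Lab starts exactly when Strength Intro ends (back-to-back, no overlap); Strength Intro is clear from here.
Core Express starts exactly when Zumba Lab ends (back-to-back, no overlap); Zumba Lab is clear from here.
Cardio 60 starts before Core Express ends → Core Express and Cardio 60 overlap.
Overlapping pairs: Cardio 60 & Core Express, Strength 30 & Strength Basics, Strength 30 & Stretch Basics, Strength Basics & Strength Intro, Strength Basics & Stretch Basics — 5 in total.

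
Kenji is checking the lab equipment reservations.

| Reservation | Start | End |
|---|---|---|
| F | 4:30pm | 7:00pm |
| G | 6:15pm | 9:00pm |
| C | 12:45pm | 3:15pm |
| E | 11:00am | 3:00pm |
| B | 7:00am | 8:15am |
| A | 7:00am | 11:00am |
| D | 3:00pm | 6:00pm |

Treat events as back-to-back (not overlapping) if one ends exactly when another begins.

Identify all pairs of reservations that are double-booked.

Sorted by start: A, B, E, C, D, F, G.
B starts before A ends → A and B overlap.
E starts exactly when A ends (back-to-back, no overlap), so A has no further overlaps.
E starts after B ends, so B has no further overlaps.
C starts before E ends → E and C overlap.
D starts exactly when E ends (back-to-back, no overlap), so E has no further overlaps.
D starts before C ends → C and D overlap.
F starts after C ends, so C has no further overlaps.
F starts before D ends → D and F overlap.
G starts after D ends.
G starts before F ends → F and G overlap.

A & B, C & D, C & E, D & F, F & G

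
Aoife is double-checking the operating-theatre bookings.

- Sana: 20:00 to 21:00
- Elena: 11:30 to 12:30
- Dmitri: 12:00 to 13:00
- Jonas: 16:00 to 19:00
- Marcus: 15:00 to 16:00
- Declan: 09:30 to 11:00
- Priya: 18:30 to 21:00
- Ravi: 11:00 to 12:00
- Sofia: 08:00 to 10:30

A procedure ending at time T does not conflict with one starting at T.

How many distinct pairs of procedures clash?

Sorted by start: Sofia, Declan, Ravi, Elena, Dmitri, Marcus, Jonas, Priya, Sana.
Declan starts before Sofia ends → Sofia and Declan overlap.
Ravi starts after Sofia ends, so Sofia has no further overlaps.
Ravi starts exactly when Declan ends (back-to-back, no overlap), so Declan has no further overlaps.
Elena starts before Ravi ends → Ravi and Elena overlap.
Dmitri starts exactly when Ravi ends (back-to-back, no overlap), so Ravi has no further overlaps.
Dmitri starts before Elena ends → Elena and Dmitri overlap.
Marcus starts after Elena ends, so Elena has no further overlaps.
Marcus starts after Dmitri ends, so Dmitri has no further overlaps.
Jonas starts exactly when Marcus ends (back-to-back, no overlap), so Marcus has no further overlaps.
Priya starts before Jonas ends → Jonas and Priya overlap.
Sana starts after Jonas ends.
Sana starts before Priya ends → Priya and Sana overlap.
Overlapping pairs: Declan & Sofia, Dmitri & Elena, Elena & Ravi, Jonas & Priya, Priya & Sana — 5 in total.

5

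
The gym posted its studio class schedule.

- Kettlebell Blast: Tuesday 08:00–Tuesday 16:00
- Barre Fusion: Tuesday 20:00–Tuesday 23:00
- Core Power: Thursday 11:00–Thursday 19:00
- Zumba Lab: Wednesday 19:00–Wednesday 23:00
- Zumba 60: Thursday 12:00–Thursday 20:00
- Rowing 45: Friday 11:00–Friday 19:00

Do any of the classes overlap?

Sorted by start: Kettlebell Blast, Barre Fusion, Zumba Lab, Core Power, Zumba 60, Rowing 45.
Barre Fusion starts after Kettlebell Blast ends, so nothing later overlaps Kettlebell Blast either.
Zumba Lab starts after Barre Fusion ends, so nothing later overlaps Barre Fusion either.
Core Power starts after Zumba Lab ends, so nothing later overlaps Zumba Lab either.
Zumba 60 starts before Core Power ends → Core Power and Zumba 60 overlap.
That's a conflict, so the schedule is not conflict-free.

Yes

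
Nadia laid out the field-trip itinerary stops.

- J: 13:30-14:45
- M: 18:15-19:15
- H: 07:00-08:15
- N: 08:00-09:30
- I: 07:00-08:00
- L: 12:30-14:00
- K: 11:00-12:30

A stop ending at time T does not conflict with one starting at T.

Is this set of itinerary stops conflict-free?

No

Sorted by start: H, I, N, K, L, J, M.
I starts before H ends → H and I overlap.
That's a conflict, so the schedule is not conflict-free.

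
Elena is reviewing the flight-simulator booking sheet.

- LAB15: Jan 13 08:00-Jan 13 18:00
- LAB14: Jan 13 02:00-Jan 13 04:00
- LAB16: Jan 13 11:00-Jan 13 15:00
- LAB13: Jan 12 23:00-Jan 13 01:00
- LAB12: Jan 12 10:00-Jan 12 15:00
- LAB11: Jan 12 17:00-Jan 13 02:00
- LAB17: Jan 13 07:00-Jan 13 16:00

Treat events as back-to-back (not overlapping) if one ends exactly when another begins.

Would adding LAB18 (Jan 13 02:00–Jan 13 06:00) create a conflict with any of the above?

LAB12: ends Jan 12 15:00 at or before LAB18 starts Jan 13 02:00 → clear.
LAB11: ends Jan 13 02:00 at or before LAB18 starts Jan 13 02:00 → clear.
LAB13: ends Jan 13 01:00 at or before LAB18 starts Jan 13 02:00 → clear.
LAB14: starts Jan 13 02:00 before LAB18 ends Jan 13 06:00, and ends Jan 13 04:00 after LAB18 starts Jan 13 02:00 → overlap.
LAB17: starts Jan 13 07:00 at or after LAB18 ends Jan 13 06:00 → clear.
LAB15: starts Jan 13 08:00 at or after LAB18 ends Jan 13 06:00 → clear.
LAB16: starts Jan 13 11:00 at or after LAB18 ends Jan 13 06:00 → clear.
LAB18 overlaps LAB14.

Yes — it overlaps LAB14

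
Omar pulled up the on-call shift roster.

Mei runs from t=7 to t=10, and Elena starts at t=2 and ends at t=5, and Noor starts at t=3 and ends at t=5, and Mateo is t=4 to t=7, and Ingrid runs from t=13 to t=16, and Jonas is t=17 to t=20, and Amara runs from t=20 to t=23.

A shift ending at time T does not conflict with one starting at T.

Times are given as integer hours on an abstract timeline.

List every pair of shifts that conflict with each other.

Elena & Mateo, Elena & Noor, Mateo & Noor

Two intervals overlap when each starts before the other ends.
Sorted by start: Elena, Noor, Mateo, Mei, Ingrid, Jonas, Amara.
Noor starts before Elena ends → Elena and Noor overlap.
Mateo starts before Elena ends → Elena and Mateo overlap.
Mei starts after Elena ends, so Elena has no further overlaps.
Mateo starts before Noor ends → Noor and Mateo overlap.
Mei starts after Noor ends, so Noor has no further overlaps.
Mei starts exactly when Mateo ends (back-to-back, no overlap), so Mateo has no further overlaps.
Ingrid starts after Mei ends, so Mei has no further overlaps.
Jonas starts after Ingrid ends, so Ingrid has no further overlaps.
Amara starts exactly when Jonas ends (back-to-back, no overlap).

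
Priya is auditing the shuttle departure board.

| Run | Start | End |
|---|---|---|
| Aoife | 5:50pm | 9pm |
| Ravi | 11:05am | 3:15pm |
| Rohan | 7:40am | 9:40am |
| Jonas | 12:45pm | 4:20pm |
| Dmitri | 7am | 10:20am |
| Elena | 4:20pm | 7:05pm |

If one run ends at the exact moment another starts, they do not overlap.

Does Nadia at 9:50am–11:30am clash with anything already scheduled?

Dmitri: starts 7am before Nadia ends 11:30am, and ends 10:20am after Nadia starts 9:50am → overlap.
Rohan: ends 9:40am at or before Nadia starts 9:50am → clear.
Ravi: starts 11:05am before Nadia ends 11:30am, and ends 3:15pm after Nadia starts 9:50am → overlap.
Jonas: starts 12:45pm at or after Nadia ends 11:30am → clear.
Elena: starts 4:20pm at or after Nadia ends 11:30am → clear.
Aoife: starts 5:50pm at or after Nadia ends 11:30am → clear.
Nadia overlaps Dmitri, Ravi.

Yes — it overlaps Dmitri, Ravi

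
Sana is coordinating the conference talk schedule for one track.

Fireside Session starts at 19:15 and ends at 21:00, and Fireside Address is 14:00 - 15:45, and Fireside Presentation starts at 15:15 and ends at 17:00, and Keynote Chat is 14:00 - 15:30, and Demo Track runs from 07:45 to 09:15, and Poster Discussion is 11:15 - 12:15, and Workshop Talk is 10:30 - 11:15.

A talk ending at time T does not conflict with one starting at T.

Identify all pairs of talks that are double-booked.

Sorted by start: Demo Track, Workshop Talk, Poster Discussion, Fireside Address, Keynote Chat, Fireside Presentation, Fireside Session.
Workshop Talk starts after Demo Track ends, so nothing later overlaps Demo Track either.
Poster Discussion starts exactly when Workshop Talk ends (back-to-back, no overlap), so nothing later overlaps Workshop Talk either.
Fireside Address starts after Poster Discussion ends, so nothing later overlaps Poster Discussion either.
Keynote Chat starts before Fireside Address ends → Fireside Address and Keynote Chat overlap.
Fireside Presentation starts before Fireside Address ends → Fireside Address and Fireside Presentation overlap.
Fireside Session starts after Fireside Address ends.
Fireside Presentation starts before Keynote Chat ends → Keynote Chat and Fireside Presentation overlap.
Fireside Session starts after Keynote Chat ends.
Fireside Session starts after Fireside Presentation ends.

Fireside Address & Fireside Presentation, Fireside Address & Keynote Chat, Fireside Presentation & Keynote Chat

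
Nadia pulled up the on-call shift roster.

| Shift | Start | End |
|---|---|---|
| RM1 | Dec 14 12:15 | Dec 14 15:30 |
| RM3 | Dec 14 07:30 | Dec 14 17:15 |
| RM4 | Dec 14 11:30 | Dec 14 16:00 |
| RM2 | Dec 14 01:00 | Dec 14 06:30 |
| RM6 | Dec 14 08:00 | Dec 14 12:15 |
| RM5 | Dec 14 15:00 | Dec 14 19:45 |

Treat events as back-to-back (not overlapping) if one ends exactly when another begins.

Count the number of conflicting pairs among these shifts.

8

Sorted by start: RM2, RM3, RM6, RM4, RM1, RM5.
RM3 starts after RM2 ends, so nothing later overlaps RM2 either.
RM6 starts before RM3 ends → RM3 and RM6 overlap.
RM4 starts before RM3 ends → RM3 and RM4 overlap.
RM1 starts before RM3 ends → RM3 and RM1 overlap.
RM5 starts before RM3 ends → RM3 and RM5 overlap.
RM4 starts before RM6 ends → RM6 and RM4 overlap.
RM1 starts exactly when RM6 ends (back-to-back, no overlap), so nothing later overlaps RM6 either.
RM1 starts before RM4 ends → RM4 and RM1 overlap.
RM5 starts before RM4 ends → RM4 and RM5 overlap.
RM5 starts before RM1 ends → RM1 and RM5 overlap.
Overlapping pairs: RM1 & RM3, RM1 & RM4, RM1 & RM5, RM3 & RM4, RM3 & RM5, RM3 & RM6, RM4 & RM5, RM4 & RM6 — 8 in total.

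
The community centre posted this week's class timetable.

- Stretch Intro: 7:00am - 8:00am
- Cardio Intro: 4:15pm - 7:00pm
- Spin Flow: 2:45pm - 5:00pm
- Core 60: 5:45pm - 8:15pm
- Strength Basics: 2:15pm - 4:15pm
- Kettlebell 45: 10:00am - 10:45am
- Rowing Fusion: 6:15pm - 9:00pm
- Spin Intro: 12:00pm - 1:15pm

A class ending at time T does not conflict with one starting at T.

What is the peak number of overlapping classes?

Sort all start/end points and keep a running count:
7:00am start Stretch Intro → 1
8:00am end Stretch Intro → 0
10:00am start Kettlebell 45 → 1
10:45am end Kettlebell 45 → 0
12:00pm start Spin Intro → 1
1:15pm end Spin Intro → 0
2:15pm start Strength Basics → 1
2:45pm start Spin Flow → 2
4:15pm end Strength Basics → 1
4:15pm start Cardio Intro → 2
5:00pm end Spin Flow → 1
5:45pm start Core 60 → 2
6:15pm start Rowing Fusion → 3
7:00pm end Cardio Intro → 2
8:15pm end Core 60 → 1
9:00pm end Rowing Fusion → 0
Peak is 3, at 6:15pm (Cardio Intro, Core 60, Rowing Fusion).

3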